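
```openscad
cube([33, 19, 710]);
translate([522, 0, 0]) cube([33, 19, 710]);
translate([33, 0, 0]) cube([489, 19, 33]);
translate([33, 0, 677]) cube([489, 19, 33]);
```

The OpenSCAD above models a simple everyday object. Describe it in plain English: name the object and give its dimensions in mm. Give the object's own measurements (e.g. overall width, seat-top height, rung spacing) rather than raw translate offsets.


A rectangular picture frame lying in the x–z plane (depth along y). The opening is 489 mm wide (x) by 644 mm tall (z), surrounded by a border 33 mm wide on all four sides. The frame is 19 mm deep and is made of two full-height vertical stiles with two horizontal rails fitted between them.


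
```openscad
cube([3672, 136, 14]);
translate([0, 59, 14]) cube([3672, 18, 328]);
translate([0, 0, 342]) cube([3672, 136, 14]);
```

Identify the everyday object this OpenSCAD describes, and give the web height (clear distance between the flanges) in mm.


An I-beam. The web height is 328 mm.

Two wide flanges with a thin centred web — an I-beam. Overall 356 mm minus two 14 mm flanges gives a web of 356 − 2·14 = 328 mm.


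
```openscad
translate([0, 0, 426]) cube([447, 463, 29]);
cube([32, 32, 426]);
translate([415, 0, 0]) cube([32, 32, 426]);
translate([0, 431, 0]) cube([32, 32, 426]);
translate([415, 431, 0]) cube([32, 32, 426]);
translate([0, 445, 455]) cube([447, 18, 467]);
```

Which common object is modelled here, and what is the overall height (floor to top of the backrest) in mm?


A chair. The overall height is 922 mm.

A slab on four corner posts with a tall panel at the back — a chair. The seat slab sits at z = 426 with thickness 29, and the 467 mm backrest starts at the seat top, so the overall height is 426 + 29 + 467 = 922 mm.


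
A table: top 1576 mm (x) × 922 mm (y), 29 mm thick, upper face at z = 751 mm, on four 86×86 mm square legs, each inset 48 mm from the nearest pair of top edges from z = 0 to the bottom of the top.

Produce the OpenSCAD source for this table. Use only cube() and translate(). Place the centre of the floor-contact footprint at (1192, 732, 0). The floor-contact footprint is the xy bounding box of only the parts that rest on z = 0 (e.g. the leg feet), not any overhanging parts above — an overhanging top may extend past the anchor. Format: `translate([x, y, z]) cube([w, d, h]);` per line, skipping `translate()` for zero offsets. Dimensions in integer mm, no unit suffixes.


// leg_h = 751 - 29 = 722
translate([404, 271, 722]) cube([1576, 922, 29]);
translate([452, 319, 0]) cube([86, 86, 722]);
translate([1846, 319, 0]) cube([86, 86, 722]);
translate([452, 1059, 0]) cube([86, 86, 722]);
translate([1846, 1059, 0]) cube([86, 86, 722]);


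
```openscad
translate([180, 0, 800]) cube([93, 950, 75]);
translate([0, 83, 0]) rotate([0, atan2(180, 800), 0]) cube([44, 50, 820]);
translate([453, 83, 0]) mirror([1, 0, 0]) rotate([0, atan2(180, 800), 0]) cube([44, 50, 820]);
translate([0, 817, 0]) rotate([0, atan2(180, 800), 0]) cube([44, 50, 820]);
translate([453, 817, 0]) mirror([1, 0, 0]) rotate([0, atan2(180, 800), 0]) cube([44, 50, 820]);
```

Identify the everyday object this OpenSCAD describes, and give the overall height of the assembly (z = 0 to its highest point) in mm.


A sawhorse. The overall height is 875 mm.

A beam across two mirrored pairs of raked legs — a sawhorse. The beam's underside is at z = 800 (matching the legs' vertical rise in atan2(180, 800)) and the beam is 75 mm tall, so its top is at 800 + 75 = 875 mm. The raked legs top out at the beam's underside, so that is the highest point.


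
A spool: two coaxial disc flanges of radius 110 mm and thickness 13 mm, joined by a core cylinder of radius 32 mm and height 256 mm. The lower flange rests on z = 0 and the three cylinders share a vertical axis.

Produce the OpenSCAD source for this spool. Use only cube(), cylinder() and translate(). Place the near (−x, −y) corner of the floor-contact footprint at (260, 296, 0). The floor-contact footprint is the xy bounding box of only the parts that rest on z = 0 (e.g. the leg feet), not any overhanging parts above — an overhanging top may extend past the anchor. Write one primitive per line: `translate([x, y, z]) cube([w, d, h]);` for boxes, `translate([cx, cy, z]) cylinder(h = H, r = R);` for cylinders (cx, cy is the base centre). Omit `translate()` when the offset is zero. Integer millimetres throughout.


translate([370, 406, 0]) cylinder(h = 13, r = 110);
translate([370, 406, 13]) cylinder(h = 256, r = 32);
translate([370, 406, 269]) cylinder(h = 13, r = 110);


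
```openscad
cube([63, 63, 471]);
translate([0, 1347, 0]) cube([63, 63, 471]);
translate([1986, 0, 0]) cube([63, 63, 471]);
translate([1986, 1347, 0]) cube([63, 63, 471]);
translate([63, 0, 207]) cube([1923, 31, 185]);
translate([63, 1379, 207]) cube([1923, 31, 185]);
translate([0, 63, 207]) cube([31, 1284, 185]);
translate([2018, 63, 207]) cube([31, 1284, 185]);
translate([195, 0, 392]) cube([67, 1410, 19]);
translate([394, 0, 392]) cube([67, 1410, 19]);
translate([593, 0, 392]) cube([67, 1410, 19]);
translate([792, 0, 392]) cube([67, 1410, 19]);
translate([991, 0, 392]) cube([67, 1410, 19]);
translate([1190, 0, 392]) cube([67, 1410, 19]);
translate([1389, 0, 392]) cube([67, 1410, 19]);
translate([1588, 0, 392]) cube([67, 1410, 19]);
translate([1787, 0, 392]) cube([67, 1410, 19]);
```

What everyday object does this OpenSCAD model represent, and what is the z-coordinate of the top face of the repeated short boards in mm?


A bed frame. The slat-top height is 411 mm.

Four posts, four rails, and a row of slats — a bed frame. Slats sit on the rails at z = 207 + 185 = 392; with slat thickness 19, the top is 411 mm.


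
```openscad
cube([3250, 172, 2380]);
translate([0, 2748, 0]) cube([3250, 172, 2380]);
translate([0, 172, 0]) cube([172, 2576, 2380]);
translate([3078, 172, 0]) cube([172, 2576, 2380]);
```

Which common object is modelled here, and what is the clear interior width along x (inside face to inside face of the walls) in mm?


A house (or room) frame. The interior width is 2906 mm.

Four 2380 mm walls enclosing a rectangle with no floor or roof — a room or house frame. Outside width is 3250 mm and wall thickness is 172 mm, so the interior width is 3250 − 2 × 172 = 2906 mm.


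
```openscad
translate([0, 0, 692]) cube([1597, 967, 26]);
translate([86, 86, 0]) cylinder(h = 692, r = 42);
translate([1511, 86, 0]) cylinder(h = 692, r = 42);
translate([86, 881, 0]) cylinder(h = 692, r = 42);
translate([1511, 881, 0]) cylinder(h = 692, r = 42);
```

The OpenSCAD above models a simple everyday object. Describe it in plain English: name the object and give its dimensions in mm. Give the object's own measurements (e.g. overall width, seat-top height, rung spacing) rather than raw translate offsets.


A rectangular dining table. The top is 1597×967×26 mm with its upper surface at z = 718 mm. It stands on four round legs of 84 mm diameter, each leg's bounding box inset 44 mm from the nearest pair of top edges, running from the floor to the underside of the top.


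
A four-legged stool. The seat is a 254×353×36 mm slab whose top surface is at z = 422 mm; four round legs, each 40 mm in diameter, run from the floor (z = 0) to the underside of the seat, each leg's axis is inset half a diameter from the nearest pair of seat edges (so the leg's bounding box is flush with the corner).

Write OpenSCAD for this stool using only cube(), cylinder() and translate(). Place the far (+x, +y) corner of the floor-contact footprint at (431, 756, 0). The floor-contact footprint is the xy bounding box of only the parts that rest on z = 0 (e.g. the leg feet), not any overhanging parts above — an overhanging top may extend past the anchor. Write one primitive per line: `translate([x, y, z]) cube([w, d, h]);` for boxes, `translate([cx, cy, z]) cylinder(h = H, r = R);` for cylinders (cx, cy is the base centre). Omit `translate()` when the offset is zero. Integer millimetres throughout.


translate([177, 403, 386]) cube([254, 353, 36]);
translate([197, 423, 0]) cylinder(h = 386, r = 20);
translate([411, 423, 0]) cylinder(h = 386, r = 20);
translate([197, 736, 0]) cylinder(h = 386, r = 20);
translate([411, 736, 0]) cylinder(h = 386, r = 20);


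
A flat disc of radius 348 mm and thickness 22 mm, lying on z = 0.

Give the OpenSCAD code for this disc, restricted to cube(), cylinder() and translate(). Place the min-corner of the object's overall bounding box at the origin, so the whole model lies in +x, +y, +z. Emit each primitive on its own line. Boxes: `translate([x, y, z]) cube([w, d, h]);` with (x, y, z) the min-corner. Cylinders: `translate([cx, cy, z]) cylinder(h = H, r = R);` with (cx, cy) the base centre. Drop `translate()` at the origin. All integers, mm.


translate([348, 348, 0]) cylinder(h = 22, r = 348);


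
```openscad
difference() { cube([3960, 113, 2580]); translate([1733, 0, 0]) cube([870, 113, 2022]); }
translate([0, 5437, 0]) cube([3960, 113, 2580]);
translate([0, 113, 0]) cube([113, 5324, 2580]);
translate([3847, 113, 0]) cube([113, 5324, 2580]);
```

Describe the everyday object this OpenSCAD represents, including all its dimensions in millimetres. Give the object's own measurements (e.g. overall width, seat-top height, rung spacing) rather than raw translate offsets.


A single room: four walls, each 2580 mm tall and 113 mm thick, enclosing an outside footprint 3960×5550 mm (x × y), no floor or roof. The front and back walls (−y and +y sides) run the full x-width; the side walls fit between their inner faces. A door opening 870 mm wide and 2022 mm tall is cut through the front wall from the floor up, its −x edge 1733 mm from the wall's −x end.


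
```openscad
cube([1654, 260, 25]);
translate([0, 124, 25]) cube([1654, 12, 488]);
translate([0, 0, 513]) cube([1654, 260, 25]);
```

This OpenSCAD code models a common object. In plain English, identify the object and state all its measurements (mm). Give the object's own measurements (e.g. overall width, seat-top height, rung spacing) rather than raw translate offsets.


An I-beam lying along x, 1654 mm long. Overall section height 538 mm. Two flanges 260 mm wide (y) and 25 mm thick, one on the floor and one at the top; a web 12 mm thick runs between them, centred on the flange width.


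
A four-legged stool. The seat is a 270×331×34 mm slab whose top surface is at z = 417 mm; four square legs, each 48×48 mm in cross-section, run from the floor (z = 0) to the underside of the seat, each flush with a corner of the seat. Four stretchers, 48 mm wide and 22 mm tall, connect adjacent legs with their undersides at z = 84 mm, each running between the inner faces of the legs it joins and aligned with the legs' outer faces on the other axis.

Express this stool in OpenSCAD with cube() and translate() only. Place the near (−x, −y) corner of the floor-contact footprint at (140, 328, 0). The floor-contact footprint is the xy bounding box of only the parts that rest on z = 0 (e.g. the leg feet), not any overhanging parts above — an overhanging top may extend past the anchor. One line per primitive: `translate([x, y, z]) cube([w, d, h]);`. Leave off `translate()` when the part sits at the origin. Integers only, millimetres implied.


translate([140, 328, 383]) cube([270, 331, 34]);
translate([140, 328, 0]) cube([48, 48, 383]);
translate([362, 328, 0]) cube([48, 48, 383]);
translate([140, 611, 0]) cube([48, 48, 383]);
translate([362, 611, 0]) cube([48, 48, 383]);
translate([188, 328, 84]) cube([174, 48, 22]);
translate([188, 611, 84]) cube([174, 48, 22]);
translate([140, 376, 84]) cube([48, 235, 22]);
translate([362, 376, 84]) cube([48, 235, 22]);


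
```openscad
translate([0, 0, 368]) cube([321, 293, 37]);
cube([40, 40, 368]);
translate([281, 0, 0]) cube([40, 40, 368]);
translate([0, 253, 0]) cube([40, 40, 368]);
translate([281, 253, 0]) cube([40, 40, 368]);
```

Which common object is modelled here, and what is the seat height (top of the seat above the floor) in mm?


A stool. The seat height is 405 mm.

A 321×293×37 slab at z = 368 on four corner posts — a stool. The seat top is 368 + 37 = 405 mm.


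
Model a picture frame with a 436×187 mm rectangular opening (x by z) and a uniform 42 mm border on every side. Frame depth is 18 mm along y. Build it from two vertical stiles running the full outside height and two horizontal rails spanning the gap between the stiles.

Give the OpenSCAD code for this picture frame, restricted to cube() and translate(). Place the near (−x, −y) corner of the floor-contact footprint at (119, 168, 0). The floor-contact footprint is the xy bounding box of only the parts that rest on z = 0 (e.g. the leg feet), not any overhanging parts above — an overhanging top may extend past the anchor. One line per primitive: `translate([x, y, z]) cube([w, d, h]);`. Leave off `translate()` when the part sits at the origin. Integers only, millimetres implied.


translate([119, 168, 0]) cube([42, 18, 271]);
translate([597, 168, 0]) cube([42, 18, 271]);
translate([161, 168, 0]) cube([436, 18, 42]);
translate([161, 168, 229]) cube([436, 18, 42]);


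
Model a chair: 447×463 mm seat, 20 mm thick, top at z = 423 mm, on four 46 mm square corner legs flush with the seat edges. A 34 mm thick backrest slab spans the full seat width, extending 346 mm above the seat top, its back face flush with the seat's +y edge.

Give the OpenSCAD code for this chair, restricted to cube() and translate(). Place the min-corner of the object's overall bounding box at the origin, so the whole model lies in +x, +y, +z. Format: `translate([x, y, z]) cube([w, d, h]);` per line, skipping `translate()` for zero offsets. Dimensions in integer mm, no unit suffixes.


translate([0, 0, 403]) cube([447, 463, 20]);
cube([46, 46, 403]);
translate([401, 0, 0]) cube([46, 46, 403]);
translate([0, 417, 0]) cube([46, 46, 403]);
translate([401, 417, 0]) cube([46, 46, 403]);
translate([0, 429, 423]) cube([447, 34, 346]);


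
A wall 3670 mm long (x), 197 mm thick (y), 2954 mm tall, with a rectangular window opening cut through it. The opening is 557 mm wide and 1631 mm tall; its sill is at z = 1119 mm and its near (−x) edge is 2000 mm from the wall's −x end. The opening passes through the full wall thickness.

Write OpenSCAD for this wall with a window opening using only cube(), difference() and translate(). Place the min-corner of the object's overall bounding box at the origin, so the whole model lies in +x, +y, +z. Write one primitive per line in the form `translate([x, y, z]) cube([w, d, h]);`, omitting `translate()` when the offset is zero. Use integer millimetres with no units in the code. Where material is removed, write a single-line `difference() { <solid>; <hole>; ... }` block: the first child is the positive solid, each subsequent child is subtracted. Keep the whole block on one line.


difference() { cube([3670, 197, 2954]); translate([2000, 0, 1119]) cube([557, 197, 1631]); }


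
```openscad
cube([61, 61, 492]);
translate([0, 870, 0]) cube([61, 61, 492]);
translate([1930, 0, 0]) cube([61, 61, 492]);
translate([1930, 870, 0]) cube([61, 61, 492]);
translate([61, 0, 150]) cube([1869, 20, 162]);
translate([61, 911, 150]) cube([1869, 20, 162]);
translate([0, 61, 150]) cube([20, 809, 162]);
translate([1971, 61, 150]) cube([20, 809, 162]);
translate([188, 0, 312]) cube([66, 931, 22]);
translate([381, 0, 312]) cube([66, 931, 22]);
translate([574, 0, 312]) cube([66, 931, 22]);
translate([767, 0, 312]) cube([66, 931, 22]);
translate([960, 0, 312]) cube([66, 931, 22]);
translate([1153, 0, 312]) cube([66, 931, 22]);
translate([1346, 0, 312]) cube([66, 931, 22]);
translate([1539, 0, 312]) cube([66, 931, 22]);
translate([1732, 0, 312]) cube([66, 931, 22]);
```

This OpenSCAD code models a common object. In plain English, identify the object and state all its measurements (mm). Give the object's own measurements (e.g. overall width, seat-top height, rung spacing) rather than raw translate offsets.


A bed frame 1991 mm long (x) by 931 mm wide (y). Four 61×61 mm corner posts, 492 mm tall, at the corners of the footprint. Four rails of 20 mm thickness and 162 mm height run between adjacent posts with their undersides at z = 150 mm, their outer faces flush with the outside of the frame (the two x-running rails run between the posts' inner faces; the two y-running rails run between the posts' inner faces). 9 slats, each 66 mm wide (x) and 22 mm thick, lie across the top of the two x-running rails, running the full 931 mm width of the frame in y; along x they sit between the end posts with a 127 mm gap after the −x posts and between neighbouring slats, leaving 132 mm before the +x posts.


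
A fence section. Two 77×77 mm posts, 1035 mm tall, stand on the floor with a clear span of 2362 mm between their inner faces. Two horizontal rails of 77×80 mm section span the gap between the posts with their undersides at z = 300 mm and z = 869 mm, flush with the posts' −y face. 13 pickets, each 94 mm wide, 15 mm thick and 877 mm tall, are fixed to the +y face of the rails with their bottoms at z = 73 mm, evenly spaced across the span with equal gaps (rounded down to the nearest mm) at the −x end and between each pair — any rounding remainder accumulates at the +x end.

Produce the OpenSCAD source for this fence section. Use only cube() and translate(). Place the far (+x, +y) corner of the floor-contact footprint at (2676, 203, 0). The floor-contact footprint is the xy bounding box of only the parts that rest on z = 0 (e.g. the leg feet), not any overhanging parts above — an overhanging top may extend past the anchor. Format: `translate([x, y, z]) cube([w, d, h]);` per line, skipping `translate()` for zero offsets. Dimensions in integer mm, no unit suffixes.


translate([160, 126, 0]) cube([77, 77, 1035]);
translate([2599, 126, 0]) cube([77, 77, 1035]);
translate([237, 126, 300]) cube([2362, 77, 80]);
translate([237, 126, 869]) cube([2362, 77, 80]);
translate([318, 203, 73]) cube([94, 15, 877]);
translate([493, 203, 73]) cube([94, 15, 877]);
translate([668, 203, 73]) cube([94, 15, 877]);
translate([843, 203, 73]) cube([94, 15, 877]);
translate([1018, 203, 73]) cube([94, 15, 877]);
translate([1193, 203, 73]) cube([94, 15, 877]);
translate([1368, 203, 73]) cube([94, 15, 877]);
translate([1543, 203, 73]) cube([94, 15, 877]);
translate([1718, 203, 73]) cube([94, 15, 877]);
translate([1893, 203, 73]) cube([94, 15, 877]);
translate([2068, 203, 73]) cube([94, 15, 877]);
translate([2243, 203, 73]) cube([94, 15, 877]);
translate([2418, 203, 73]) cube([94, 15, 877]);


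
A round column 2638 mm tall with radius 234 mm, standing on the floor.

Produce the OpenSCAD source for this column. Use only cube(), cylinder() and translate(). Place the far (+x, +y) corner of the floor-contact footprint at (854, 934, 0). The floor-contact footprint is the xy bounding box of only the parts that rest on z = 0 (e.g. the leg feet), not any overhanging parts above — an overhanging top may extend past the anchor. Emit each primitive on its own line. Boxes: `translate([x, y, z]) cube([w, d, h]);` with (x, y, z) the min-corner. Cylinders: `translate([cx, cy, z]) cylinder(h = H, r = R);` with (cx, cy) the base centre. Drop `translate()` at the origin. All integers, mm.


translate([620, 700, 0]) cylinder(h = 2638, r = 234);


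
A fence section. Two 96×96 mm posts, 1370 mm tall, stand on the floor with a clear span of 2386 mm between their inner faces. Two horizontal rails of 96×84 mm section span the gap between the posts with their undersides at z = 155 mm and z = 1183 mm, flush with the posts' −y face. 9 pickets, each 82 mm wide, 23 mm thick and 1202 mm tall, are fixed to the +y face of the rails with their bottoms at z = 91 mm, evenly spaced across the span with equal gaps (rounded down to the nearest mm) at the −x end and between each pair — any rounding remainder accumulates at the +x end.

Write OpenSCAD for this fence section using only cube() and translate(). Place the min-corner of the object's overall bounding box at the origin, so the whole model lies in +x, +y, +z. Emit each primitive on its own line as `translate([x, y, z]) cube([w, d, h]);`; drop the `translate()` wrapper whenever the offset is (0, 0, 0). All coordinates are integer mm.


cube([96, 96, 1370]);
translate([2482, 0, 0]) cube([96, 96, 1370]);
translate([96, 0, 155]) cube([2386, 96, 84]);
translate([96, 0, 1183]) cube([2386, 96, 84]);
translate([260, 96, 91]) cube([82, 23, 1202]);
translate([506, 96, 91]) cube([82, 23, 1202]);
translate([752, 96, 91]) cube([82, 23, 1202]);
translate([998, 96, 91]) cube([82, 23, 1202]);
translate([1244, 96, 91]) cube([82, 23, 1202]);
translate([1490, 96, 91]) cube([82, 23, 1202]);
translate([1736, 96, 91]) cube([82, 23, 1202]);
translate([1982, 96, 91]) cube([82, 23, 1202]);
translate([2228, 96, 91]) cube([82, 23, 1202]);


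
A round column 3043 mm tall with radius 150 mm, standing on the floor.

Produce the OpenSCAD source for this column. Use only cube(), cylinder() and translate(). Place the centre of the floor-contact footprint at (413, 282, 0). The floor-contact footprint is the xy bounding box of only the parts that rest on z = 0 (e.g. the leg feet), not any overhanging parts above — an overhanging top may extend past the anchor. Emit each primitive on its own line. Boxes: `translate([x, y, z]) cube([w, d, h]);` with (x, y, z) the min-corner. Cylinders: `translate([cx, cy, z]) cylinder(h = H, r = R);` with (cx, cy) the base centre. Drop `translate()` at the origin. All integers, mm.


translate([413, 282, 0]) cylinder(h = 3043, r = 150);


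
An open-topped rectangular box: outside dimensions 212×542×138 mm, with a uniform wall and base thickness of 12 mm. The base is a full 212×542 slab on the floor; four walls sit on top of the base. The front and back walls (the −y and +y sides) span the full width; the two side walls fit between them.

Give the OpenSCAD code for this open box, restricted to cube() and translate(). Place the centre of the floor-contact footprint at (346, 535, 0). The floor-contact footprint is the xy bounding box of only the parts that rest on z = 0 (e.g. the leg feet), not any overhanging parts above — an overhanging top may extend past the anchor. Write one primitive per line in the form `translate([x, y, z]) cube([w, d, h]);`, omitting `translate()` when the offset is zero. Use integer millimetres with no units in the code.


translate([240, 264, 0]) cube([212, 542, 12]);
translate([240, 264, 12]) cube([212, 12, 126]);
translate([240, 794, 12]) cube([212, 12, 126]);
translate([240, 276, 12]) cube([12, 518, 126]);
translate([440, 276, 12]) cube([12, 518, 126]);


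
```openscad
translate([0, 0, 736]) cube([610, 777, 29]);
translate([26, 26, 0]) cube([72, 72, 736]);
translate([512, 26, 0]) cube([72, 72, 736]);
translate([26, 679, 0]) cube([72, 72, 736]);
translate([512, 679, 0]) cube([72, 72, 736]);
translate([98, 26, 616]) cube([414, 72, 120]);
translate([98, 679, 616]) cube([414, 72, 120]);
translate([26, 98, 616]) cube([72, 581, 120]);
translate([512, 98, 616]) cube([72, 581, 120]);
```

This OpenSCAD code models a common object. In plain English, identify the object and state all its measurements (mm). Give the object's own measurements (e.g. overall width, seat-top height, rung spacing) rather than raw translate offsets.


A table: top 610 mm (x) × 777 mm (y), 29 mm thick, upper face at z = 765 mm, on four 72×72 mm square legs, each inset 26 mm from the nearest pair of top edges from z = 0 to the bottom of the top. Four apron rails, 72 mm thick and 120 mm tall, run between adjacent legs with their top edges flush with the underside of the top and their outer faces flush with the legs' outer faces.


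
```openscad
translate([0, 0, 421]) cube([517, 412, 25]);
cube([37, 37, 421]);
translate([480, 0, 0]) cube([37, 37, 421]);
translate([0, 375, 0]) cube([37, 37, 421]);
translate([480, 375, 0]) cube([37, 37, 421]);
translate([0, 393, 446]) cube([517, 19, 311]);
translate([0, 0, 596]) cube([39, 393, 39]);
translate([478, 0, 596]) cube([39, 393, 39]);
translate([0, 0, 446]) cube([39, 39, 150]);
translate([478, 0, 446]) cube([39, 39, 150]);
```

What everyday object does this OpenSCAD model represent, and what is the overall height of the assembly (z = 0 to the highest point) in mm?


A chair. The overall height is 757 mm.

A slab on four corner posts with a tall panel at the back — a chair. The seat slab sits at z = 421 with thickness 25, and the 311 mm backrest starts at the seat top, so the overall height is 421 + 25 + 311 = 757 mm.


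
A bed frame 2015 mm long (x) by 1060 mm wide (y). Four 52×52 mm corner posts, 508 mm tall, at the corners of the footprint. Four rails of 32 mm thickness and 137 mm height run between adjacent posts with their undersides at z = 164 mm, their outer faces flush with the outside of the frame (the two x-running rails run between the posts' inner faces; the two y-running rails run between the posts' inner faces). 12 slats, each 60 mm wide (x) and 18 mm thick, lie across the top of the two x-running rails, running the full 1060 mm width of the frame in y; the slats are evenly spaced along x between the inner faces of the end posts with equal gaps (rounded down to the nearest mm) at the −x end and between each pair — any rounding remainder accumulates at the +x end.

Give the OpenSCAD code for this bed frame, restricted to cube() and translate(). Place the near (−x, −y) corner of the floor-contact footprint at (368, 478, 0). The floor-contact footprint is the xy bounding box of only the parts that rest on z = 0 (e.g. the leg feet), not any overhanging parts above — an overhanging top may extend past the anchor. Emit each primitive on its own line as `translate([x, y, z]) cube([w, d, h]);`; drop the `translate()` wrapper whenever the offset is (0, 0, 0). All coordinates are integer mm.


translate([368, 478, 0]) cube([52, 52, 508]);
translate([368, 1486, 0]) cube([52, 52, 508]);
translate([2331, 478, 0]) cube([52, 52, 508]);
translate([2331, 1486, 0]) cube([52, 52, 508]);
translate([420, 478, 164]) cube([1911, 32, 137]);
translate([420, 1506, 164]) cube([1911, 32, 137]);
translate([368, 530, 164]) cube([32, 956, 137]);
translate([2351, 530, 164]) cube([32, 956, 137]);
translate([511, 478, 301]) cube([60, 1060, 18]);
translate([662, 478, 301]) cube([60, 1060, 18]);
translate([813, 478, 301]) cube([60, 1060, 18]);
translate([964, 478, 301]) cube([60, 1060, 18]);
translate([1115, 478, 301]) cube([60, 1060, 18]);
translate([1266, 478, 301]) cube([60, 1060, 18]);
translate([1417, 478, 301]) cube([60, 1060, 18]);
translate([1568, 478, 301]) cube([60, 1060, 18]);
translate([1719, 478, 301]) cube([60, 1060, 18]);
translate([1870, 478, 301]) cube([60, 1060, 18]);
translate([2021, 478, 301]) cube([60, 1060, 18]);
translate([2172, 478, 301]) cube([60, 1060, 18]);


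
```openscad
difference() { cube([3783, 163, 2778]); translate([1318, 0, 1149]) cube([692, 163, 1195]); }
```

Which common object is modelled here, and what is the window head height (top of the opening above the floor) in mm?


A wall with a window opening. The window head height is 2344 mm.

A wall with a rectangular opening subtracted — a window. Sill at z = 1149, opening 1195 mm tall, so the head is at 1149 + 1195 = 2344 mm.


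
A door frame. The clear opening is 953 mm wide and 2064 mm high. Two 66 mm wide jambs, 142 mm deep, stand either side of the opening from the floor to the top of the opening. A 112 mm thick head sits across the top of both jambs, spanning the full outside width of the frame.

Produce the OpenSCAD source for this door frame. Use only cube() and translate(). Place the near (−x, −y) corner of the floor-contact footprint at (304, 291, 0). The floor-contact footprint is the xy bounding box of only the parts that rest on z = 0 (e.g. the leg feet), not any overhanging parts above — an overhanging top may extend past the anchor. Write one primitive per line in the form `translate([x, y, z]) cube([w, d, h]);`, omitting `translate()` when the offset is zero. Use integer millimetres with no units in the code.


translate([304, 291, 0]) cube([66, 142, 2064]);
translate([1323, 291, 0]) cube([66, 142, 2064]);
translate([304, 291, 2064]) cube([1085, 142, 112]);


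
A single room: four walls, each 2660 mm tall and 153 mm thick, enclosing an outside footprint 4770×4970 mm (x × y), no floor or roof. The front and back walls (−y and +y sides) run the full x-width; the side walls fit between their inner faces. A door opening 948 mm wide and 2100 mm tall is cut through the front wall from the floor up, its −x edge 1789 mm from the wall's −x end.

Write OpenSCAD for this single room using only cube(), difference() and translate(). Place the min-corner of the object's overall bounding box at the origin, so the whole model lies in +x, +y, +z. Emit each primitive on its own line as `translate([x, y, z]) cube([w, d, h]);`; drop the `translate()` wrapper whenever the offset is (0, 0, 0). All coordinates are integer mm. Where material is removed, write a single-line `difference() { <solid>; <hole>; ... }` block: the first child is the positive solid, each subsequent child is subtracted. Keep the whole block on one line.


difference() { cube([4770, 153, 2660]); translate([1789, 0, 0]) cube([948, 153, 2100]); }
translate([0, 4817, 0]) cube([4770, 153, 2660]);
translate([0, 153, 0]) cube([153, 4664, 2660]);
translate([4617, 153, 0]) cube([153, 4664, 2660]);


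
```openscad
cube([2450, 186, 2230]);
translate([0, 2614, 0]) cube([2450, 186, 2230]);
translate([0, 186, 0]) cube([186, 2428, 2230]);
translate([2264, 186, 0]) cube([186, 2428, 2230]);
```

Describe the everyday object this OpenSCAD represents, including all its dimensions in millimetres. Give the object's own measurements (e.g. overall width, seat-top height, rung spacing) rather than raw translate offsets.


The wall frame of a small rectangular building: four walls, each 2230 mm tall and 186 mm thick, enclosing a footprint 2450 mm (x) by 2800 mm (y) outside-to-outside, with no floor or roof. The front and back walls (the −y and +y sides) span the full width; the two side walls fit between them.


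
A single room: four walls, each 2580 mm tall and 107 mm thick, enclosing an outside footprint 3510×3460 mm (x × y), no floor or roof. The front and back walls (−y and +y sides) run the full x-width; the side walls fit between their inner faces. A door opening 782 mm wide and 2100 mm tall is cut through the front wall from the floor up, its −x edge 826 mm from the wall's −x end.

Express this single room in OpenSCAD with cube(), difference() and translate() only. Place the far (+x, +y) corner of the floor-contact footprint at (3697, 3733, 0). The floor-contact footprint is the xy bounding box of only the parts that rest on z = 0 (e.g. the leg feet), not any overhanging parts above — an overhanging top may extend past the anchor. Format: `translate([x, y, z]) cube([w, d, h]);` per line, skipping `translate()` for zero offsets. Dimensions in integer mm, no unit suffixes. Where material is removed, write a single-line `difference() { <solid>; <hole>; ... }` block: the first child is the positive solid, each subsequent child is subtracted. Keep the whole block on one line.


difference() { translate([187, 273, 0]) cube([3510, 107, 2580]); translate([1013, 273, 0]) cube([782, 107, 2100]); }
translate([187, 3626, 0]) cube([3510, 107, 2580]);
translate([187, 380, 0]) cube([107, 3246, 2580]);
translate([3590, 380, 0]) cube([107, 3246, 2580]);


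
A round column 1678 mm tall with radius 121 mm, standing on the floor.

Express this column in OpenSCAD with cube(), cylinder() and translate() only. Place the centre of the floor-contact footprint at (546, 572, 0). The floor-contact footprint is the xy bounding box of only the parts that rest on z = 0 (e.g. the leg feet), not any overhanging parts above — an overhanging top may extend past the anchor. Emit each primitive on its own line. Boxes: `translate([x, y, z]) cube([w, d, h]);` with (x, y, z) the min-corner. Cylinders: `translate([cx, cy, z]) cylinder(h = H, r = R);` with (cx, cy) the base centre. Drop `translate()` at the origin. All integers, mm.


translate([546, 572, 0]) cylinder(h = 1678, r = 121);


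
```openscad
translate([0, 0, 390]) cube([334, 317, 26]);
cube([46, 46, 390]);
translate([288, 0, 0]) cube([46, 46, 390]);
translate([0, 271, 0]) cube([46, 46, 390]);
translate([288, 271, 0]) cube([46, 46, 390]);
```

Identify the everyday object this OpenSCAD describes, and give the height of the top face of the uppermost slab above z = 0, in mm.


A stool. The seat height is 416 mm.

A 334×317×26 slab at z = 390 on four corner posts — a stool. The seat top is 390 + 26 = 416 mm.


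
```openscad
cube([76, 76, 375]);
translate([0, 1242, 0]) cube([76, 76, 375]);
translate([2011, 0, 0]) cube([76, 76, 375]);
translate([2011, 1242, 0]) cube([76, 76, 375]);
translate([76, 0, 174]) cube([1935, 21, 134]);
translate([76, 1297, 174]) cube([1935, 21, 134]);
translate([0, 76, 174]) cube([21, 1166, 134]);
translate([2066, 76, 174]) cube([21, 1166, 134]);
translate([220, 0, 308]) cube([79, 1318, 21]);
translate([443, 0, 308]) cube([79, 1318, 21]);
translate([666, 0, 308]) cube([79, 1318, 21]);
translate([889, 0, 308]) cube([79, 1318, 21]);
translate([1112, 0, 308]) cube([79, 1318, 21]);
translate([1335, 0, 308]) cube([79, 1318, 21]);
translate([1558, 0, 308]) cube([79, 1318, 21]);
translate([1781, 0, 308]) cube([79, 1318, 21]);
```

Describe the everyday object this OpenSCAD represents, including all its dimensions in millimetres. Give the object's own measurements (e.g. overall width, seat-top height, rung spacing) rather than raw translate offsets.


A bed frame 2087 mm long (x) by 1318 mm wide (y). Four 76×76 mm corner posts, 375 mm tall, at the corners of the footprint. Four rails of 21 mm thickness and 134 mm height run between adjacent posts with their undersides at z = 174 mm, their outer faces flush with the outside of the frame (the two x-running rails run between the posts' inner faces; the two y-running rails run between the posts' inner faces). 8 slats, each 79 mm wide (x) and 21 mm thick, lie across the top of the two x-running rails, running the full 1318 mm width of the frame in y; along x they sit between the end posts with a 144 mm gap after the −x posts and between neighbouring slats, leaving 151 mm before the +x posts.


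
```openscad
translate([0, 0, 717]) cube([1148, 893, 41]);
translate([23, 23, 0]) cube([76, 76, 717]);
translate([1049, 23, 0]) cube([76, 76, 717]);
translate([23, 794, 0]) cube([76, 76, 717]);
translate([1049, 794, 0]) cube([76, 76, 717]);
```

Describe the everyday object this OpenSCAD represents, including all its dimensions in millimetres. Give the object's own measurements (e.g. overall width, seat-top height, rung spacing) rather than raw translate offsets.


A rectangular dining table. The top is 1148×893×41 mm with its upper surface at z = 758 mm. It stands on four 76×76 mm square legs, each inset 23 mm from the nearest pair of top edges, running from the floor to the underside of the top.


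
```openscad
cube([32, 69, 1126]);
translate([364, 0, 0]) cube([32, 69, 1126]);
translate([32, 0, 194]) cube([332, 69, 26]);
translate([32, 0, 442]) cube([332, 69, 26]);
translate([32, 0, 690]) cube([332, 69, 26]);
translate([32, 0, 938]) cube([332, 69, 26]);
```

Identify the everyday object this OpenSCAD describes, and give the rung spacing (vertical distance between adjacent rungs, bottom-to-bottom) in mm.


A ladder. The rung spacing is 248 mm.

Two tall 32×69 posts with 4 short bars between them — a ladder. Adjacent rungs sit at z = 194 and z = 442, so the spacing is 442 − 194 = 248 mm.


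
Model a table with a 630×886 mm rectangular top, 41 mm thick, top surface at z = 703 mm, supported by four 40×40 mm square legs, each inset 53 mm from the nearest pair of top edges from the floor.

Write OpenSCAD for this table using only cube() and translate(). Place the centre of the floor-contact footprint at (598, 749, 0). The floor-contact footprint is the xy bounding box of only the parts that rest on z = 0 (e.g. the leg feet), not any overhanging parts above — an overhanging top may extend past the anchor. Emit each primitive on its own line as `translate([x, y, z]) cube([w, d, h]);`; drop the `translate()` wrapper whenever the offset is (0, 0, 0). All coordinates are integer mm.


translate([283, 306, 662]) cube([630, 886, 41]);
translate([336, 359, 0]) cube([40, 40, 662]);
translate([820, 359, 0]) cube([40, 40, 662]);
translate([336, 1099, 0]) cube([40, 40, 662]);
translate([820, 1099, 0]) cube([40, 40, 662]);


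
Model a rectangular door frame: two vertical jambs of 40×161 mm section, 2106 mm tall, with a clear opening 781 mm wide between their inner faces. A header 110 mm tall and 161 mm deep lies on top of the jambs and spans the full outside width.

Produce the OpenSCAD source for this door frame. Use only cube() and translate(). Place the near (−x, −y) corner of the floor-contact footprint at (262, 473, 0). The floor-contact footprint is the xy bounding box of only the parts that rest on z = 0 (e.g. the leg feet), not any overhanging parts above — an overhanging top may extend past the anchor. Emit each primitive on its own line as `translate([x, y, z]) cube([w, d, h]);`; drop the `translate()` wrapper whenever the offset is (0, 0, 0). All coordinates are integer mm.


translate([262, 473, 0]) cube([40, 161, 2106]);
translate([1083, 473, 0]) cube([40, 161, 2106]);
translate([262, 473, 2106]) cube([861, 161, 110]);


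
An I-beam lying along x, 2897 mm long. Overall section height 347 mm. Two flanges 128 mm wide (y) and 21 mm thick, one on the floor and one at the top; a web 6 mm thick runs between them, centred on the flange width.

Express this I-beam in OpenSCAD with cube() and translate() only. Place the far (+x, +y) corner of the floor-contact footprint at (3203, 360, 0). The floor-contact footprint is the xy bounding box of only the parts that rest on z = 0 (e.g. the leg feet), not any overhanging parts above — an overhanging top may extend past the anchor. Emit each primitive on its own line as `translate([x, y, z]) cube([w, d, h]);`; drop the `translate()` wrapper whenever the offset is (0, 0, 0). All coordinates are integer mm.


translate([306, 232, 0]) cube([2897, 128, 21]);
translate([306, 293, 21]) cube([2897, 6, 305]);
translate([306, 232, 326]) cube([2897, 128, 21]);


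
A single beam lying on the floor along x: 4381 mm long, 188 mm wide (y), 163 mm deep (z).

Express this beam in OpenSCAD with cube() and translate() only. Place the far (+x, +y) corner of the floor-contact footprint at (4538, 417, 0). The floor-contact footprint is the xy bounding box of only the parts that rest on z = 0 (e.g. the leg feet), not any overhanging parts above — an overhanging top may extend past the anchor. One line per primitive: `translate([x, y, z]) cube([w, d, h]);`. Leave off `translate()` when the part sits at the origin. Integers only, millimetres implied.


translate([157, 229, 0]) cube([4381, 188, 163]);


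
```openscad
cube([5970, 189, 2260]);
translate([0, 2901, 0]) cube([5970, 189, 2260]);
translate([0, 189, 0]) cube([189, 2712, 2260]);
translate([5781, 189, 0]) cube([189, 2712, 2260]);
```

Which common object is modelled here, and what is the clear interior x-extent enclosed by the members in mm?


A house (or room) frame. The interior width is 5592 mm.

Four 2260 mm walls enclosing a rectangle with no floor or roof — a room or house frame. Outside width is 5970 mm and wall thickness is 189 mm, so the interior width is 5970 − 2 × 189 = 5592 mm.


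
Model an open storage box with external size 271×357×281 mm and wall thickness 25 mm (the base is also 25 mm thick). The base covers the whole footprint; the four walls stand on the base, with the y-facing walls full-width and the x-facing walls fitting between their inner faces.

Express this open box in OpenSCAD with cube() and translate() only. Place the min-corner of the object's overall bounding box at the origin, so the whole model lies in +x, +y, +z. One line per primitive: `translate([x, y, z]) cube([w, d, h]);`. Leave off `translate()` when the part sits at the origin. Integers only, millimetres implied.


cube([271, 357, 25]);
translate([0, 0, 25]) cube([271, 25, 256]);
translate([0, 332, 25]) cube([271, 25, 256]);
translate([0, 25, 25]) cube([25, 307, 256]);
translate([246, 25, 25]) cube([25, 307, 256]);
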